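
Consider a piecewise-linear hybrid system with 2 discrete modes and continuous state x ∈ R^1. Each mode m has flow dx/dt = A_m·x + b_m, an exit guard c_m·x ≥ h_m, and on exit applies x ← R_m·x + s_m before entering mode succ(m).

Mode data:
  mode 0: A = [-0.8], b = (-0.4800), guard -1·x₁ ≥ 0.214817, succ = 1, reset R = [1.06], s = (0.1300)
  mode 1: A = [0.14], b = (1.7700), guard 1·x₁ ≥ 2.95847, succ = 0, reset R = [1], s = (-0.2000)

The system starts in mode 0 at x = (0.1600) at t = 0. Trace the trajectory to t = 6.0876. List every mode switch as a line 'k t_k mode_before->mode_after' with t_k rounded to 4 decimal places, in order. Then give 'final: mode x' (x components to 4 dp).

Mode 0: guard c·x = 0.2148 hit at Δt = 0.8495 (t = 0.8495), x⁻ = (-0.2148) → reset → x⁺ = (-0.0977), jump to mode 1
Mode 1: guard c·x = 2.9585 hit at Δt = 1.5573 (t = 2.4068), x⁻ = (2.9585) → reset → x⁺ = (2.7585), jump to mode 0
Mode 0: guard c·x = 0.2148 hit at Δt = 2.7069 (t = 5.1137), x⁻ = (-0.2148) → reset → x⁺ = (-0.0977), jump to mode 1
Mode 1: flow for 0.9739 to horizon, guard not reached → x = (1.7349)

1 0.8495 0->1
2 2.4068 1->0
3 5.1137 0->1
final: 1 1.7349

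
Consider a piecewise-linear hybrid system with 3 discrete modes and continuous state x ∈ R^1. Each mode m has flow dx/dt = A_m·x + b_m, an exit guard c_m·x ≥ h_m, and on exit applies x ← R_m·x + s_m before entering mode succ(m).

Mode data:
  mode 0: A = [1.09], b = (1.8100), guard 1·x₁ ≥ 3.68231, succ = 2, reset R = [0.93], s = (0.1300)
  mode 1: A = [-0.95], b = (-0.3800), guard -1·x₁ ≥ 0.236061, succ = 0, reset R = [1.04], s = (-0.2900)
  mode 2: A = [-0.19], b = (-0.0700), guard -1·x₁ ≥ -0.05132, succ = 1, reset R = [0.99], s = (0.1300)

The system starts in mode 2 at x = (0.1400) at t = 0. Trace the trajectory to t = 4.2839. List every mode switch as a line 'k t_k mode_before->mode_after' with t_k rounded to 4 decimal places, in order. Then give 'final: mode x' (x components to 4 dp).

1 1.0088 2->1
2 2.3403 1->0
3 3.7696 0->2
final: 2 3.1893

Mode 2: guard c·x = -0.0513 hit at Δt = 1.0088 (t = 1.0088), x⁻ = (0.0513) → reset → x⁺ = (0.1808), jump to mode 1
Mode 1: guard c·x = 0.2361 hit at Δt = 1.3315 (t = 2.3403), x⁻ = (-0.2361) → reset → x⁺ = (-0.5355), jump to mode 0
Mode 0: guard c·x = 3.6823 hit at Δt = 1.4293 (t = 3.7696), x⁻ = (3.6823) → reset → x⁺ = (3.5545), jump to mode 2
Mode 2: flow for 0.5143 to horizon, guard not reached → x = (3.1893)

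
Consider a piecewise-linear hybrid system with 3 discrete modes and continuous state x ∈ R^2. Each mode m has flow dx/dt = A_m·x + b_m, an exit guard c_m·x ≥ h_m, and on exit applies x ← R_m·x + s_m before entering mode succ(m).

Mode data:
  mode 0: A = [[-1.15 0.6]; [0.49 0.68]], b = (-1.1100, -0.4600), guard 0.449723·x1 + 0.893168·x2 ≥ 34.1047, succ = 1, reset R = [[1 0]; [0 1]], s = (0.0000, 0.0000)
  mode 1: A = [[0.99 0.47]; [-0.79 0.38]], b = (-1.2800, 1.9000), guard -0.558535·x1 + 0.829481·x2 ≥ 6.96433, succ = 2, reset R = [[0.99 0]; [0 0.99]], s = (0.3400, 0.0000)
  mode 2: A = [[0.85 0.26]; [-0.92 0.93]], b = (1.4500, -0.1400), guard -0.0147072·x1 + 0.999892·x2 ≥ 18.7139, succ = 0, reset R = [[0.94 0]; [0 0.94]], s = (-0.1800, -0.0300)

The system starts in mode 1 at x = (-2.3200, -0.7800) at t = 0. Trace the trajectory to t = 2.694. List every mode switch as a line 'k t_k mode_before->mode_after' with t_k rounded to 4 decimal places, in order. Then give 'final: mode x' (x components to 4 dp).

1 0.8428 1->2
2 1.7642 2->0
final: 0 5.1587 31.3793

Mode 1: guard c·x = 6.9643 hit at Δt = 0.8428 (t = 0.8428), x⁻ = (-6.4361, 4.0622) → reset → x⁺ = (-6.0317, 4.0216), jump to mode 2
Mode 2: guard c·x = 18.7139 hit at Δt = 0.9214 (t = 1.7642), x⁻ = (-7.8170, 18.6009) → reset → x⁺ = (-7.5279, 17.4549), jump to mode 0
Mode 0: flow for 0.9298 to horizon, guard not reached → x = (5.1587, 31.3793)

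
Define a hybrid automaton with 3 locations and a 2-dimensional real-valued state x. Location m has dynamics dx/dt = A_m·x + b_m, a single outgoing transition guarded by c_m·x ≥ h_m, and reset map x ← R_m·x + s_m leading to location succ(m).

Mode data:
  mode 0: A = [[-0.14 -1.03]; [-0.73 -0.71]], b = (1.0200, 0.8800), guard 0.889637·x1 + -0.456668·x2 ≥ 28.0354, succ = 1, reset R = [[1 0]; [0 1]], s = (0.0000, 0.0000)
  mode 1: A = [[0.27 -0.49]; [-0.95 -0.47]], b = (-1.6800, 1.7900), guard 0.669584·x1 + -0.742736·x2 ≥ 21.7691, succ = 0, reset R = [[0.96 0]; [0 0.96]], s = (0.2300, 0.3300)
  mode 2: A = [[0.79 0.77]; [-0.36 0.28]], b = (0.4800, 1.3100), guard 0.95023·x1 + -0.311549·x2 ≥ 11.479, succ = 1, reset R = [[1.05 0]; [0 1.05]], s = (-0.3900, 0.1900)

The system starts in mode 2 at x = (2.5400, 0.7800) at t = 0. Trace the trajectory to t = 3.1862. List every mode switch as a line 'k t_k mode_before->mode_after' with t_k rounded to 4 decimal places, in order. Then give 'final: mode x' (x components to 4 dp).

1 1.5621 2->1
2 2.8426 1->0
final: 0 22.1327 -13.1942

Mode 2: guard c·x = 11.4790 hit at Δt = 1.5621 (t = 1.5621), x⁻ = (11.9178, -0.4955) → reset → x⁺ = (12.1237, -0.3303), jump to mode 1
Mode 1: guard c·x = 21.7691 hit at Δt = 1.2805 (t = 2.8426), x⁻ = (18.9440, -12.2311) → reset → x⁺ = (18.4162, -11.4119), jump to mode 0
Mode 0: flow for 0.3436 to horizon, guard not reached → x = (22.1327, -13.1942)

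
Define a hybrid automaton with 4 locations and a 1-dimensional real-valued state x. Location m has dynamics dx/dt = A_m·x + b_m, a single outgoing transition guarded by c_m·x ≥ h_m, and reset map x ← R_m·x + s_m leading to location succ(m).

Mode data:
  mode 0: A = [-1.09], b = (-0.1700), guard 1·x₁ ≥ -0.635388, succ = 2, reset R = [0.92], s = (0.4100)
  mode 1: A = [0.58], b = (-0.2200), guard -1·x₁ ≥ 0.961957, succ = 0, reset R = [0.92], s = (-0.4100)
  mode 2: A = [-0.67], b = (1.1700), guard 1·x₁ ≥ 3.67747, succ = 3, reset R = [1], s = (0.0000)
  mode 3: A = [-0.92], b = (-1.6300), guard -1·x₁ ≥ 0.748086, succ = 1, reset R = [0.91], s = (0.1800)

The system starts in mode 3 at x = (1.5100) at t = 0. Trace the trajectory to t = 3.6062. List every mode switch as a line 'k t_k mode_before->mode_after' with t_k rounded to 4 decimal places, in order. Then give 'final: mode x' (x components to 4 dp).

Mode 3: guard c·x = 0.7481 hit at Δt = 1.2663 (t = 1.2663), x⁻ = (-0.7481) → reset → x⁺ = (-0.5008), jump to mode 1
Mode 1: guard c·x = 0.9620 hit at Δt = 0.7265 (t = 1.9928), x⁻ = (-0.9620) → reset → x⁺ = (-1.2950), jump to mode 0
Mode 0: guard c·x = -0.6354 hit at Δt = 0.7939 (t = 2.7867), x⁻ = (-0.6354) → reset → x⁺ = (-0.1746), jump to mode 2
Mode 2: flow for 0.8195 to horizon, guard not reached → x = (0.6370)

1 1.2663 3->1
2 1.9928 1->0
3 2.7867 0->2
final: 2 0.6370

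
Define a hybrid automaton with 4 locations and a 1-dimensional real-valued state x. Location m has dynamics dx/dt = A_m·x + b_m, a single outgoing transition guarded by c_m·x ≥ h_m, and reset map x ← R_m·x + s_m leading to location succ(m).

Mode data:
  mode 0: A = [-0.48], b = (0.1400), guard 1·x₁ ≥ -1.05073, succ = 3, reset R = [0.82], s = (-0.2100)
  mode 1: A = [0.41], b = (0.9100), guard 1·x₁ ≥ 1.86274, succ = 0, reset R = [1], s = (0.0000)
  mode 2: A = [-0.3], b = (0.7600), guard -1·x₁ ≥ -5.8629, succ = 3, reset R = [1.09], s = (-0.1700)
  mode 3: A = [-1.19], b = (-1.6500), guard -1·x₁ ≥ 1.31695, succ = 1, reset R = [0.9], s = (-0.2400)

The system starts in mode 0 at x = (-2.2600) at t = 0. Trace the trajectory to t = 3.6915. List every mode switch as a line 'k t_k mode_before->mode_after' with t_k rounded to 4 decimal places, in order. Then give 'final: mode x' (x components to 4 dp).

1 1.3381 0->3
2 2.6067 3->1
final: 1 -0.9804

Mode 0: guard c·x = -1.0507 hit at Δt = 1.3381 (t = 1.3381), x⁻ = (-1.0507) → reset → x⁺ = (-1.0716), jump to mode 3
Mode 3: guard c·x = 1.3170 hit at Δt = 1.2686 (t = 2.6067), x⁻ = (-1.3169) → reset → x⁺ = (-1.4253), jump to mode 1
Mode 1: flow for 1.0848 to horizon, guard not reached → x = (-0.9804)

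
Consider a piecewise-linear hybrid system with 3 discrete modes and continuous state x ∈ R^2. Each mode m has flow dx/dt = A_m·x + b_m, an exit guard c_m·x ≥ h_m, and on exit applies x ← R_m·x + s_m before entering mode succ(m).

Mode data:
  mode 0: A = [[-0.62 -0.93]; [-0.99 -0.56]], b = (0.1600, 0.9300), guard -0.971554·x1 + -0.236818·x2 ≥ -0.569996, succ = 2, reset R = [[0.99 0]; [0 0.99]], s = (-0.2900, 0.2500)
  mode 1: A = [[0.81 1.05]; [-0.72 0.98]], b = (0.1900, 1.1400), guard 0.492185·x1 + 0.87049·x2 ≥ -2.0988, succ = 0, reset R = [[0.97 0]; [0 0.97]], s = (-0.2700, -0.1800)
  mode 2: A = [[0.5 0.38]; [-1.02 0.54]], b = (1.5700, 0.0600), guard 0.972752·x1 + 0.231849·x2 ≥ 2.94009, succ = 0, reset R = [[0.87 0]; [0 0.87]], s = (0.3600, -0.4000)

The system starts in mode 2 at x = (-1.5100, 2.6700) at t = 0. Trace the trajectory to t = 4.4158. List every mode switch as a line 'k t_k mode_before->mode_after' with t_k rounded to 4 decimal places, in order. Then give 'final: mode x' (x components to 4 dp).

1 1.0671 2->0
2 1.6510 0->2
3 2.3633 2->0
4 3.0606 0->2
5 3.8561 2->0
final: 0 0.8932 1.5172

Mode 2: guard c·x = 2.9401 hit at Δt = 1.0671 (t = 1.0671), x⁻ = (1.7803, 5.2116) → reset → x⁺ = (1.9089, 4.1341), jump to mode 0
Mode 0: guard c·x = -0.5700 hit at Δt = 0.5839 (t = 1.6510), x⁻ = (-0.1679, 3.0958) → reset → x⁺ = (-0.4562, 3.3149), jump to mode 2
Mode 2: guard c·x = 2.9401 hit at Δt = 0.7123 (t = 2.3633), x⁻ = (1.9726, 4.4050) → reset → x⁺ = (2.0761, 3.4323), jump to mode 0
Mode 0: guard c·x = -0.5700 hit at Δt = 0.6973 (t = 3.0606), x⁻ = (0.0076, 2.3755) → reset → x⁺ = (-0.2824, 2.6018), jump to mode 2
Mode 2: guard c·x = 2.9401 hit at Δt = 0.7955 (t = 3.8561), x⁻ = (2.2465, 3.2557) → reset → x⁺ = (2.3144, 2.4325), jump to mode 0
Mode 0: flow for 0.5597 to horizon, guard not reached → x = (0.8932, 1.5172)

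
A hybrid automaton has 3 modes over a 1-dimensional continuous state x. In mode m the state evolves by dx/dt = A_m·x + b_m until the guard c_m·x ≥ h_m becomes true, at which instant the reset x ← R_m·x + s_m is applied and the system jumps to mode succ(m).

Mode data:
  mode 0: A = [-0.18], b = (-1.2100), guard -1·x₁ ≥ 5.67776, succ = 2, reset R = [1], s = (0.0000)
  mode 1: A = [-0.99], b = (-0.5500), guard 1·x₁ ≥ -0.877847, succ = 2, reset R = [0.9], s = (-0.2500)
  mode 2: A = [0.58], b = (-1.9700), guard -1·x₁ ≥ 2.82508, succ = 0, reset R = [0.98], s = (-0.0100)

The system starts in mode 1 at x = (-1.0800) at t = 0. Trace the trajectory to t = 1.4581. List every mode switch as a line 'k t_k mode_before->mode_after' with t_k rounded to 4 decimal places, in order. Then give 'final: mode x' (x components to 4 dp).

Mode 1: guard c·x = -0.8778 hit at Δt = 0.4918 (t = 0.4918), x⁻ = (-0.8778) → reset → x⁺ = (-1.0401), jump to mode 2
Mode 2: guard c·x = 2.8251 hit at Δt = 0.5830 (t = 1.0748), x⁻ = (-2.8251) → reset → x⁺ = (-2.7786), jump to mode 0
Mode 0: flow for 0.3833 to horizon, guard not reached → x = (-3.0415)

1 0.4918 1->2
2 1.0748 2->0
final: 0 -3.0415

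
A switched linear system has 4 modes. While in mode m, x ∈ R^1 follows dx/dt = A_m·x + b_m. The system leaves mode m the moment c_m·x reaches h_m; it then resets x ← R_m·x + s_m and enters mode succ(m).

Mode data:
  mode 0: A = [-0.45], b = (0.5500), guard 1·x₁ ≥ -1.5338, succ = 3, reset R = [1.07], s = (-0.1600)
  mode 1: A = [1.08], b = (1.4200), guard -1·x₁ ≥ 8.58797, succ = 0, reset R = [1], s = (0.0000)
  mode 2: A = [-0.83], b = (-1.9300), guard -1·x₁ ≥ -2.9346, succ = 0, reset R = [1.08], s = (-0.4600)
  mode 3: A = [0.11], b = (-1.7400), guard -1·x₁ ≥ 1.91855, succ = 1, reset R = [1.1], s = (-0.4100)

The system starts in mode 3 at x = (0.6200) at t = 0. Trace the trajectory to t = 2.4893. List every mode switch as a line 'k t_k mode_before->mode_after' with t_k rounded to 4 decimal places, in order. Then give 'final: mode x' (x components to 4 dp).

1 1.4042 3->1
final: 1 -5.2066

Mode 3: guard c·x = 1.9185 hit at Δt = 1.4042 (t = 1.4042), x⁻ = (-1.9186) → reset → x⁺ = (-2.5204), jump to mode 1
Mode 1: flow for 1.0851 to horizon, guard not reached → x = (-5.2066)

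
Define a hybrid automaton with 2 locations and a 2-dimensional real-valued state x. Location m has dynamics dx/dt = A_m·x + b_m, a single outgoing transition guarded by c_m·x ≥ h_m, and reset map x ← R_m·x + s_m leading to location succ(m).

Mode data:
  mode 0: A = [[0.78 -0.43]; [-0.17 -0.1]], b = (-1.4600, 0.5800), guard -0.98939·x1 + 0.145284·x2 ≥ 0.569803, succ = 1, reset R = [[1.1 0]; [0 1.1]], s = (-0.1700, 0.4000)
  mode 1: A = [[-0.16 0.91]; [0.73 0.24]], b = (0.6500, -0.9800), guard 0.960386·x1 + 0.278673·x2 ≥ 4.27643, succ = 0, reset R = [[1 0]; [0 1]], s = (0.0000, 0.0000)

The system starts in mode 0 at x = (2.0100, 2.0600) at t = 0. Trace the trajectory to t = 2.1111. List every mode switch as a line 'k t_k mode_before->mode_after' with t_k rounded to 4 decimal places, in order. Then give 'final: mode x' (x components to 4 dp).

Mode 0: guard c·x = 0.5698 hit at Δt = 1.4803 (t = 1.4803), x⁻ = (-0.2351, 2.3210) → reset → x⁺ = (-0.4286, 2.9531), jump to mode 1
Mode 1: flow for 0.6308 to horizon, guard not reached → x = (1.5997, 3.0529)

1 1.4803 0->1
final: 1 1.5997 3.0529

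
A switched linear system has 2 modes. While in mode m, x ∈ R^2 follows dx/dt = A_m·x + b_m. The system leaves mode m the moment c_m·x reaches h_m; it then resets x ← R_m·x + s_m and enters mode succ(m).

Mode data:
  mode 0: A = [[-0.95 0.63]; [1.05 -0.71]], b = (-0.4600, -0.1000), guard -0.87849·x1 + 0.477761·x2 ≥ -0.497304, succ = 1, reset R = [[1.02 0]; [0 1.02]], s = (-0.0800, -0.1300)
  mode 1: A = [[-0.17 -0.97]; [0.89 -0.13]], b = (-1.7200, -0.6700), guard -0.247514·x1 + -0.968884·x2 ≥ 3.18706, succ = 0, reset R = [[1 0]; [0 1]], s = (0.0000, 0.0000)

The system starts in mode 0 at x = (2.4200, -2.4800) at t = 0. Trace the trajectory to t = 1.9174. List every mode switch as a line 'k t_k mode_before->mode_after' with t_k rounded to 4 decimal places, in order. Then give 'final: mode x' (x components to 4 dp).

1 0.9612 0->1
final: 1 -0.4602 -1.4582

Mode 0: guard c·x = -0.4973 hit at Δt = 0.9612 (t = 0.9612), x⁻ = (0.2268, -0.6240) → reset → x⁺ = (0.1513, -0.7664), jump to mode 1
Mode 1: flow for 0.9562 to horizon, guard not reached → x = (-0.4602, -1.4582)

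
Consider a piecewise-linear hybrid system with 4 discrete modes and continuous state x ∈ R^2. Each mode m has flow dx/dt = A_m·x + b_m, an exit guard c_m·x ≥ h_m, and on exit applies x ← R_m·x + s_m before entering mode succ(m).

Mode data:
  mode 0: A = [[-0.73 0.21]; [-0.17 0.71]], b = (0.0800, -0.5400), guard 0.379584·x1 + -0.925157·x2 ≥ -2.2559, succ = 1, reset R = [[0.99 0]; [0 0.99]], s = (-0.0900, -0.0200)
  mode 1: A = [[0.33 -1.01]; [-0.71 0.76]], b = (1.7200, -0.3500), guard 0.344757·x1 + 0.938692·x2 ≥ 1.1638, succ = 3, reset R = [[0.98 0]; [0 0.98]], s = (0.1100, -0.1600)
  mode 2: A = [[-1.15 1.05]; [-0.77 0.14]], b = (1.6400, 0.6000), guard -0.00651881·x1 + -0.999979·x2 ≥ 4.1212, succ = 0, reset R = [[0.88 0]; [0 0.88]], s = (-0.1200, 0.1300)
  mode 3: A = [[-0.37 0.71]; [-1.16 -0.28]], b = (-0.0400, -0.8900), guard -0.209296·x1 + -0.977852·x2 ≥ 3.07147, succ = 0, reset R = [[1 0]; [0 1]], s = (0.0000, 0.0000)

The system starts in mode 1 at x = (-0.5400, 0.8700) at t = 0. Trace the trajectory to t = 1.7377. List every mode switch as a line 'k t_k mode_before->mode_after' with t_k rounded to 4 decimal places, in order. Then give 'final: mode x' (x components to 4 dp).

Mode 1: guard c·x = 1.1638 hit at Δt = 0.6150 (t = 0.6150), x⁻ = (-0.2352, 1.3262) → reset → x⁺ = (-0.1205, 1.1397), jump to mode 3
Mode 3: flow for 1.1227 to horizon, guard not reached → x = (0.1672, -0.1690)

1 0.6150 1->3
final: 3 0.1672 -0.1690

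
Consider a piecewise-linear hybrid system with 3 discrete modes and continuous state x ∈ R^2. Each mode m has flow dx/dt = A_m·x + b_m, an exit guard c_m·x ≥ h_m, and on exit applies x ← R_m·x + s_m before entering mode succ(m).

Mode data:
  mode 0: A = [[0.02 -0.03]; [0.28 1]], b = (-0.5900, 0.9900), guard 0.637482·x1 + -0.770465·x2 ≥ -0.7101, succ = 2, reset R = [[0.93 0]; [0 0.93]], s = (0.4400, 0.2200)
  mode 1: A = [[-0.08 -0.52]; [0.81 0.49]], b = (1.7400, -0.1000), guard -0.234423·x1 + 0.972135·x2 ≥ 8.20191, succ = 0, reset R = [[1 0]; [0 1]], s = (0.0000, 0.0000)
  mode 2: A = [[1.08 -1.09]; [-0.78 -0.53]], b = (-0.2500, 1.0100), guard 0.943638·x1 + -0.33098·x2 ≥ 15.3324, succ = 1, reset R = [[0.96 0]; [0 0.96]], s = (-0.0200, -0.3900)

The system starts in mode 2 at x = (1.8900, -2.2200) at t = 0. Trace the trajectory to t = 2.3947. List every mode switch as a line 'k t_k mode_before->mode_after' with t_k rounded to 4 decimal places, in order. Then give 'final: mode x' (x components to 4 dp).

Mode 2: guard c·x = 15.3324 hit at Δt = 1.2531 (t = 1.2531), x⁻ = (14.3841, -5.3145) → reset → x⁺ = (13.7888, -5.4919), jump to mode 1
Mode 1: flow for 1.1416 to horizon, guard not reached → x = (14.0084, 8.2904)

1 1.2531 2->1
final: 1 14.0084 8.2904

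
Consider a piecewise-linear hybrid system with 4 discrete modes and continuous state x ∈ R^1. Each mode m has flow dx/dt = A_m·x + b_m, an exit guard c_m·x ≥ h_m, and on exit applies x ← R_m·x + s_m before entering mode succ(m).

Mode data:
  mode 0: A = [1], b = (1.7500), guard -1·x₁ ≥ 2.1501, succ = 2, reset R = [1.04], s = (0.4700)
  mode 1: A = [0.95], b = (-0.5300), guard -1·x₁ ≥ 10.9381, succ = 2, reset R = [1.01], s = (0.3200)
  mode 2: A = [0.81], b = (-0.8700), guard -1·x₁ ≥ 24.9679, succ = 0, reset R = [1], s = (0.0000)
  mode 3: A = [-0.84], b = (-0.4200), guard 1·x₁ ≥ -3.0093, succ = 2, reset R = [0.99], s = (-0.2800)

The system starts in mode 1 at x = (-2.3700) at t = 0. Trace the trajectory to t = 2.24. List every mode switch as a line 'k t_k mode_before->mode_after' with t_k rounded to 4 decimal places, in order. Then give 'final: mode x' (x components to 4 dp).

Mode 1: guard c·x = 10.9381 hit at Δt = 1.4397 (t = 1.4397), x⁻ = (-10.9381) → reset → x⁺ = (-10.7275), jump to mode 2
Mode 2: flow for 0.8003 to horizon, guard not reached → x = (-21.4926)

1 1.4397 1->2
final: 2 -21.4926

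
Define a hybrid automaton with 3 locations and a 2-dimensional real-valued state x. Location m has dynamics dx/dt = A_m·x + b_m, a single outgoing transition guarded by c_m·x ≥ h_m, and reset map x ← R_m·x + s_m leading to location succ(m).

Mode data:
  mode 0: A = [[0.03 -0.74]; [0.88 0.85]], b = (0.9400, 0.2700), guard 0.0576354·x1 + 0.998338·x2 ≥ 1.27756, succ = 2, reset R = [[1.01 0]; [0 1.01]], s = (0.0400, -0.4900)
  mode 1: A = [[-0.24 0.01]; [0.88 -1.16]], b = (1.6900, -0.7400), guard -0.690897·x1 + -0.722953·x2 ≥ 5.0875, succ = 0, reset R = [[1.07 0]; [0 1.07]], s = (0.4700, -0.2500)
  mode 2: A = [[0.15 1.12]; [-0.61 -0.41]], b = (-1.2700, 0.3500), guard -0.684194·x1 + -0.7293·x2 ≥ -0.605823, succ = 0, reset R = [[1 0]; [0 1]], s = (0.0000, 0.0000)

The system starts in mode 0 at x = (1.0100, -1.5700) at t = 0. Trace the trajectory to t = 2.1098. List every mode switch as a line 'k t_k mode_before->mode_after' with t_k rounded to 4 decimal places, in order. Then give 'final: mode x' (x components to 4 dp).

Mode 0: guard c·x = 1.2776 hit at Δt = 1.5149 (t = 1.5149), x⁻ = (3.4484, 1.0806) → reset → x⁺ = (3.5229, 0.6014), jump to mode 2
Mode 2: flow for 0.5949 to horizon, guard not reached → x = (3.1038, -0.4276)

1 1.5149 0->2
final: 2 3.1038 -0.4276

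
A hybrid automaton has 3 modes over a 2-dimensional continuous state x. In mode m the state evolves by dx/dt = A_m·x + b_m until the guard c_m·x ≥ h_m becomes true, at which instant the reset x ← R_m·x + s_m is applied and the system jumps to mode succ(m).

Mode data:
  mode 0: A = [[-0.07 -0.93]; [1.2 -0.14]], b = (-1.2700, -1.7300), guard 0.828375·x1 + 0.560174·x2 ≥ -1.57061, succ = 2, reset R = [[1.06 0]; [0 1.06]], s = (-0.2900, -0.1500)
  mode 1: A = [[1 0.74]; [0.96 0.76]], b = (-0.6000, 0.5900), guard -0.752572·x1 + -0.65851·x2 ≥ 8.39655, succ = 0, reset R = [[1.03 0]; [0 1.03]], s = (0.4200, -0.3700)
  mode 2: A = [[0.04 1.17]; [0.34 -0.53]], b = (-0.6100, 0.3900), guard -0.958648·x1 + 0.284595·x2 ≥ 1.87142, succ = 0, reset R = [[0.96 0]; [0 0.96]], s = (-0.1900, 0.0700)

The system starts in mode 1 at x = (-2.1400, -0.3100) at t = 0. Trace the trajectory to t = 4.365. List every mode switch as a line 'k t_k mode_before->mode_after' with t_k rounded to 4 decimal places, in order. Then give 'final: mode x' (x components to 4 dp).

1 0.8510 1->0
2 2.4326 0->2
3 3.2708 2->0
final: 0 2.4225 -7.6112

Mode 1: guard c·x = 8.3965 hit at Δt = 0.8510 (t = 0.8510), x⁻ = (-7.3291, -4.3748) → reset → x⁺ = (-7.1290, -4.8761), jump to mode 0
Mode 0: guard c·x = -1.5706 hit at Δt = 1.5816 (t = 2.4326), x⁻ = (4.2755, -9.1264) → reset → x⁺ = (4.2421, -9.8240), jump to mode 2
Mode 2: guard c·x = 1.8714 hit at Δt = 0.8382 (t = 3.2708), x⁻ = (-3.7668, -6.1127) → reset → x⁺ = (-3.8062, -5.7982), jump to mode 0
Mode 0: flow for 1.0942 to horizon, guard not reached → x = (2.4225, -7.6112)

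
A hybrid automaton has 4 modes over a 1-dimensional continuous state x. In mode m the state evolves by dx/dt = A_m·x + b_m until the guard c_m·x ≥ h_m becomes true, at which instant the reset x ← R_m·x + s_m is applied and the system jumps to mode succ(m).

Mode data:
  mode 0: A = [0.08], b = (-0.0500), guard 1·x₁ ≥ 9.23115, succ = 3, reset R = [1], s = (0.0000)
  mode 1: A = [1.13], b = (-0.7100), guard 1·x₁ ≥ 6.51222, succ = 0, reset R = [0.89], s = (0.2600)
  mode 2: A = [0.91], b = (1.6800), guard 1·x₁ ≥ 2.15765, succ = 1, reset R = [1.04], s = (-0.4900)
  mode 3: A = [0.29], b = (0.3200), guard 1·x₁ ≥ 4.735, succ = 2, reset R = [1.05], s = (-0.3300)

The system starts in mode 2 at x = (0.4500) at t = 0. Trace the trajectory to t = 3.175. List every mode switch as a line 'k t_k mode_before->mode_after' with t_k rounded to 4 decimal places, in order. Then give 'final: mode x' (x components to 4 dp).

1 0.6110 2->1
2 2.0746 1->0
final: 0 6.5556

Mode 2: guard c·x = 2.1576 hit at Δt = 0.6110 (t = 0.6110), x⁻ = (2.1576) → reset → x⁺ = (1.7540), jump to mode 1
Mode 1: guard c·x = 6.5122 hit at Δt = 1.4636 (t = 2.0746), x⁻ = (6.5122) → reset → x⁺ = (6.0559), jump to mode 0
Mode 0: flow for 1.1004 to horizon, guard not reached → x = (6.5556)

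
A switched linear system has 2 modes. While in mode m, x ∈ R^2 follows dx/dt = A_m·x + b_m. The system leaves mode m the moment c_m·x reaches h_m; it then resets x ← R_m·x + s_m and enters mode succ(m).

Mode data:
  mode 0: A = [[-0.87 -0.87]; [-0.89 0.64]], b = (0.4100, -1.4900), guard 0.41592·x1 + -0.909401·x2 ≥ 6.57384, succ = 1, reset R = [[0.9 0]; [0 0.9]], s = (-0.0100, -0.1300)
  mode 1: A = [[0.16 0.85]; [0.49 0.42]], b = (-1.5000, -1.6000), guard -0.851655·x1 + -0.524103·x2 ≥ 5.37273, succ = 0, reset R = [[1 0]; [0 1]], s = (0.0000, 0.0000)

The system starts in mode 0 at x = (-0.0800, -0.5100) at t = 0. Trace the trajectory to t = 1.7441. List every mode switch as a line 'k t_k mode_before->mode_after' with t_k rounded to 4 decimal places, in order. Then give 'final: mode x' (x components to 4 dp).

1 1.3863 0->1
final: 1 -0.0873 -6.8983

Mode 0: guard c·x = 6.5738 hit at Δt = 1.3863 (t = 1.3863), x⁻ = (2.5318, -6.0708) → reset → x⁺ = (2.2686, -5.5938), jump to mode 1
Mode 1: flow for 0.3578 to horizon, guard not reached → x = (-0.0873, -6.8983)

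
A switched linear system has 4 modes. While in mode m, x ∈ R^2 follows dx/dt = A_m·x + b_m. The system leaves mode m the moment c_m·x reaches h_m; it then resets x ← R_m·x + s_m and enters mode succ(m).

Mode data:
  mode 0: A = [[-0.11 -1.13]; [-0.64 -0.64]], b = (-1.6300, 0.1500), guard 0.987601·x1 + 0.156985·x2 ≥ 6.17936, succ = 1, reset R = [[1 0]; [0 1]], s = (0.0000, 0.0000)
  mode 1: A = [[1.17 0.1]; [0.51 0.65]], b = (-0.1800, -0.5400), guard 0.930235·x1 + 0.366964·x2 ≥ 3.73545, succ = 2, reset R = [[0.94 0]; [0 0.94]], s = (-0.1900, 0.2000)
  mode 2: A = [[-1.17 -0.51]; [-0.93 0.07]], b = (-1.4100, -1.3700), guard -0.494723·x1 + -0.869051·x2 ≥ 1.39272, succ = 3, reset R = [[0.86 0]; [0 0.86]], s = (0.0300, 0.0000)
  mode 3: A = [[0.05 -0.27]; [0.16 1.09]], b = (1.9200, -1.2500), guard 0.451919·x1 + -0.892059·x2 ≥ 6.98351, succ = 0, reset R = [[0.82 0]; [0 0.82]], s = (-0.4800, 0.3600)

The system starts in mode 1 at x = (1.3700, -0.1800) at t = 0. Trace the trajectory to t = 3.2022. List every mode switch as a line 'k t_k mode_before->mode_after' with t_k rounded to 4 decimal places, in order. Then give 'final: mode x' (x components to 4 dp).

1 0.9476 1->2
2 1.8158 2->3
3 2.7100 3->0
final: 0 3.7410 -4.1699

Mode 1: guard c·x = 3.7355 hit at Δt = 0.9476 (t = 0.9476), x⁻ = (3.8326, 0.4640) → reset → x⁺ = (3.4126, 0.6362), jump to mode 2
Mode 2: guard c·x = 1.3927 hit at Δt = 0.8682 (t = 1.8158), x⁻ = (0.7665, -2.0389) → reset → x⁺ = (0.6892, -1.7535), jump to mode 3
Mode 3: guard c·x = 6.9835 hit at Δt = 0.8942 (t = 2.7100), x⁻ = (3.3663, -6.1231) → reset → x⁺ = (2.2804, -4.6610), jump to mode 0
Mode 0: flow for 0.4922 to horizon, guard not reached → x = (3.7410, -4.1699)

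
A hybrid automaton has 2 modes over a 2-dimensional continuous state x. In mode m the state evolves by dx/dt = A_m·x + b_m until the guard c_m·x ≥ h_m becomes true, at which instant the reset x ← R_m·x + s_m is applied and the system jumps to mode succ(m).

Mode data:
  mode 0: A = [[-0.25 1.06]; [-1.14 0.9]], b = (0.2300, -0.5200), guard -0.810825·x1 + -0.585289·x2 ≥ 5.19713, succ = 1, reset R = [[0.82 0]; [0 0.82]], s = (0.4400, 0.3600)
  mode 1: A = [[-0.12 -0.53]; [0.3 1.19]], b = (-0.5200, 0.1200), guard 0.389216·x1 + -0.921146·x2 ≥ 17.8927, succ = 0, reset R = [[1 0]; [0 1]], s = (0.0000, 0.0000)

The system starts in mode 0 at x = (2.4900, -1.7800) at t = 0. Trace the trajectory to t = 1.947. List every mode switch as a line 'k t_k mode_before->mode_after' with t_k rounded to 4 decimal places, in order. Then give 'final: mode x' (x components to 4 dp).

1 0.9336 0->1
final: 1 3.6646 -16.3527

Mode 0: guard c·x = 5.1971 hit at Δt = 0.9336 (t = 0.9336), x⁻ = (-1.6430, -6.6035) → reset → x⁺ = (-0.9072, -5.0549), jump to mode 1
Mode 1: flow for 1.0134 to horizon, guard not reached → x = (3.6646, -16.3527)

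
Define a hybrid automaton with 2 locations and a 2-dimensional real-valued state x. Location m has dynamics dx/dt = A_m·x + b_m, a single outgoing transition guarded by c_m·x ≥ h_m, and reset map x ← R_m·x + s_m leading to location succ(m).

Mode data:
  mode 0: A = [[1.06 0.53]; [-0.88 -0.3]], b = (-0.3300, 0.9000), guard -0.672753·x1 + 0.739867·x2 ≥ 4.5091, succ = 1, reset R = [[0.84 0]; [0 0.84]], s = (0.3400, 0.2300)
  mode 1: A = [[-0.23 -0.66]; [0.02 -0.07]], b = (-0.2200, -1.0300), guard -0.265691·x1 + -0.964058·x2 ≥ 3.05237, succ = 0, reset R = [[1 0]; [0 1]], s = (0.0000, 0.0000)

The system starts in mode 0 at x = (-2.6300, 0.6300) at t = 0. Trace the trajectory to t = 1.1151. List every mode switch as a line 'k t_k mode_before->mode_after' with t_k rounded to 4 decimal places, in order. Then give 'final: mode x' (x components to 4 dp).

1 0.4888 0->1
final: 1 -3.5457 1.4030

Mode 0: guard c·x = 4.5091 hit at Δt = 0.4888 (t = 0.4888), x⁻ = (-4.1643, 2.3079) → reset → x⁺ = (-3.1580, 2.1687), jump to mode 1
Mode 1: flow for 0.6263 to horizon, guard not reached → x = (-3.5457, 1.4030)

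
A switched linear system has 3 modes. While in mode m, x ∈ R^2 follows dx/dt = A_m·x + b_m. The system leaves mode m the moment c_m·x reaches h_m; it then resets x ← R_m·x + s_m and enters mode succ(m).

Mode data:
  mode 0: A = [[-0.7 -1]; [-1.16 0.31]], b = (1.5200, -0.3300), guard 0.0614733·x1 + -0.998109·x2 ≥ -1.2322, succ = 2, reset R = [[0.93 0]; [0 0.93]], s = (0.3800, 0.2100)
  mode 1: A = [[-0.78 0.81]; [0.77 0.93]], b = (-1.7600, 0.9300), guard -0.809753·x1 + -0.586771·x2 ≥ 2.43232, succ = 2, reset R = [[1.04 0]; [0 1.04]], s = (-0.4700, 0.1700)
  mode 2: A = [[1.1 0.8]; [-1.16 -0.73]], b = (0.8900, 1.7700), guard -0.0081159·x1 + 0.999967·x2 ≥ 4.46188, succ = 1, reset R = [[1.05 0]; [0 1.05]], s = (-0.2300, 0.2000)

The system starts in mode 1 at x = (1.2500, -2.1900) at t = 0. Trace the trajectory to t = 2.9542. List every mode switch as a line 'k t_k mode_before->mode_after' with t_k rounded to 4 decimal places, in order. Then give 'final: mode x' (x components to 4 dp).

Mode 1: guard c·x = 2.4323 hit at Δt = 0.5648 (t = 0.5648), x⁻ = (-0.9089, -2.8909) → reset → x⁺ = (-1.4153, -2.8366), jump to mode 2
Mode 2: guard c·x = 4.4619 hit at Δt = 1.5827 (t = 2.1475), x⁻ = (-4.0542, 4.4291) → reset → x⁺ = (-4.4869, 4.8506), jump to mode 1
Mode 1: flow for 0.8067 to horizon, guard not reached → x = (-0.2185, 8.9707)

1 0.5648 1->2
2 2.1475 2->1
final: 1 -0.2185 8.9707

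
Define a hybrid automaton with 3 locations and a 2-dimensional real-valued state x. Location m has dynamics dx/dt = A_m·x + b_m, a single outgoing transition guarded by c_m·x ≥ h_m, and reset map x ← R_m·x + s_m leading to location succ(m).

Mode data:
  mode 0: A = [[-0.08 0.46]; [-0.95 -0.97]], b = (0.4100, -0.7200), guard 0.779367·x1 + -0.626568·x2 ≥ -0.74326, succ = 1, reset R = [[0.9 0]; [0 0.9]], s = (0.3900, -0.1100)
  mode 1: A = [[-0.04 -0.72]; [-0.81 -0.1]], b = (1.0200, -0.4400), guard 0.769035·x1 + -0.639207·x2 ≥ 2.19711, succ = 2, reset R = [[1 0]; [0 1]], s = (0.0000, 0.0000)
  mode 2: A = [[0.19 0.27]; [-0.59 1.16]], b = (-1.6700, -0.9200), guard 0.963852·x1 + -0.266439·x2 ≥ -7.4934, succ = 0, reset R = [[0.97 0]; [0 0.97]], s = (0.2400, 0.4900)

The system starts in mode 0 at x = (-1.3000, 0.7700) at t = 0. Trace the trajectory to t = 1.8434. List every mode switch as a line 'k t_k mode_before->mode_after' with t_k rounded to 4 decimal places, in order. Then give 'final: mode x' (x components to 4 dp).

Mode 0: guard c·x = -0.7433 hit at Δt = 0.8797 (t = 0.8797), x⁻ = (-0.6260, 0.4075) → reset → x⁺ = (-0.1734, 0.2568), jump to mode 1
Mode 1: flow for 0.9637 to horizon, guard not reached → x = (0.8034, -0.3861)

1 0.8797 0->1
final: 1 0.8034 -0.3861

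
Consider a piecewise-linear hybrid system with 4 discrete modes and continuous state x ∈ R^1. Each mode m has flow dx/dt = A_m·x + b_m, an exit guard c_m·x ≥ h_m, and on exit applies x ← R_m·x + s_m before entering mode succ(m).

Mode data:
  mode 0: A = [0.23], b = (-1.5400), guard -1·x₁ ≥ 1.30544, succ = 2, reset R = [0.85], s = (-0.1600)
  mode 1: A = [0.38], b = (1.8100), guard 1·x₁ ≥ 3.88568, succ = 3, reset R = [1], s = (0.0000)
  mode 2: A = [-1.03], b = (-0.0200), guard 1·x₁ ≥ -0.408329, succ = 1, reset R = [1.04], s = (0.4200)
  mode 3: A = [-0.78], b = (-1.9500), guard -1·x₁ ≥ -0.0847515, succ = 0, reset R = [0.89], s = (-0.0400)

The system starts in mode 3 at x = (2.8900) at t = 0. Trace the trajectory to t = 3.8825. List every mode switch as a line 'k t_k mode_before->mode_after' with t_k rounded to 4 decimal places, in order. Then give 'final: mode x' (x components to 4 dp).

1 0.9422 3->0
2 1.7397 0->2
3 2.8734 2->1
final: 1 2.2192

Mode 3: guard c·x = -0.0848 hit at Δt = 0.9422 (t = 0.9422), x⁻ = (0.0848) → reset → x⁺ = (0.0354), jump to mode 0
Mode 0: guard c·x = 1.3054 hit at Δt = 0.7975 (t = 1.7397), x⁻ = (-1.3054) → reset → x⁺ = (-1.2696), jump to mode 2
Mode 2: guard c·x = -0.4083 hit at Δt = 1.1337 (t = 2.8734), x⁻ = (-0.4083) → reset → x⁺ = (-0.0047), jump to mode 1
Mode 1: flow for 1.0091 to horizon, guard not reached → x = (2.2192)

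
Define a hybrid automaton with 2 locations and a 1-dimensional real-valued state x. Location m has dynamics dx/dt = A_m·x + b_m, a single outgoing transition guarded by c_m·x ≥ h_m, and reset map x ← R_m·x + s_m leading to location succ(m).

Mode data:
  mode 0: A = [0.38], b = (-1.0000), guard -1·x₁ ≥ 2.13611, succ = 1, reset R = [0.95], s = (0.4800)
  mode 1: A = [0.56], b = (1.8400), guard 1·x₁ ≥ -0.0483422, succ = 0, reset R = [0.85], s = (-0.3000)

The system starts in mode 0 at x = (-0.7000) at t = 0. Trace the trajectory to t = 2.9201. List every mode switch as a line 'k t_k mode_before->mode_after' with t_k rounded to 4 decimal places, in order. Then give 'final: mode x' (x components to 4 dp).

1 0.9432 0->1
2 2.0556 1->0
final: 0 -1.4972

Mode 0: guard c·x = 2.1361 hit at Δt = 0.9432 (t = 0.9432), x⁻ = (-2.1361) → reset → x⁺ = (-1.5493), jump to mode 1
Mode 1: guard c·x = -0.0483 hit at Δt = 1.1124 (t = 2.0556), x⁻ = (-0.0483) → reset → x⁺ = (-0.3411), jump to mode 0
Mode 0: flow for 0.8645 to horizon, guard not reached → x = (-1.4972)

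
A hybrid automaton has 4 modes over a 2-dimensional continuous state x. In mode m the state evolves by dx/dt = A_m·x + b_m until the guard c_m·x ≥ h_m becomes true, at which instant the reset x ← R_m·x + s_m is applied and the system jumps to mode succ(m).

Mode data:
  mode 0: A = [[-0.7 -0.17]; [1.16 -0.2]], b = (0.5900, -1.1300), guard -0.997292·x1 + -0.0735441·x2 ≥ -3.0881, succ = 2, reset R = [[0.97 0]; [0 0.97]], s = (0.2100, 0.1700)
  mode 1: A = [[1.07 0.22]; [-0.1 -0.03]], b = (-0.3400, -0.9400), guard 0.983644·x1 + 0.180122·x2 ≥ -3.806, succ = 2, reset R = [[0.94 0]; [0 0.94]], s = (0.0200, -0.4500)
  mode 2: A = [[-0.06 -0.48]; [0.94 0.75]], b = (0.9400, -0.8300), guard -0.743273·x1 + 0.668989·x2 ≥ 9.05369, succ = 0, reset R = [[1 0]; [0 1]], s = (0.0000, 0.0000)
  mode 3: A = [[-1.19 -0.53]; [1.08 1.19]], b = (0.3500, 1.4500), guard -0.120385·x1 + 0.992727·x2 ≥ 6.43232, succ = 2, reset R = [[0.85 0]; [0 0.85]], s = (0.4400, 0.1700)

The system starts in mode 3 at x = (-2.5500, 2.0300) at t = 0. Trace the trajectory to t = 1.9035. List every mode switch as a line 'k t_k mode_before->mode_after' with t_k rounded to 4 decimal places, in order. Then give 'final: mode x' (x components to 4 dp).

Mode 3: guard c·x = 6.4323 hit at Δt = 1.1409 (t = 1.1409), x⁻ = (-1.7844, 6.2631) → reset → x⁺ = (-1.0768, 5.4936), jump to mode 2
Mode 2: flow for 0.7626 to horizon, guard not reached → x = (-2.6067, 7.2129)

1 1.1409 3->2
final: 2 -2.6067 7.2129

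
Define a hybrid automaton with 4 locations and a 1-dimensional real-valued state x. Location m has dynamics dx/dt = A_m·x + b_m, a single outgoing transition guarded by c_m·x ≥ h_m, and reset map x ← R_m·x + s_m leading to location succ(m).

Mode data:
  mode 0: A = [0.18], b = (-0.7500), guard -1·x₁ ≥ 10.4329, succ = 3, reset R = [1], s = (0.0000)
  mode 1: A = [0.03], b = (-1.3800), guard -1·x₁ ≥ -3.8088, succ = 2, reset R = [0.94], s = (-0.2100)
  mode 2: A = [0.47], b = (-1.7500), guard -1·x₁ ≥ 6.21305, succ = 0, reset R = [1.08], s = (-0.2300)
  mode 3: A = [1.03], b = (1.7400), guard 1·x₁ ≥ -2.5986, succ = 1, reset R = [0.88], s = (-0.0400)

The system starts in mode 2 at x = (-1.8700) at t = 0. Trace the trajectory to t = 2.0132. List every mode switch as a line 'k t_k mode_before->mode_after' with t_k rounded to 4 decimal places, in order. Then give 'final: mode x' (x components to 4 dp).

1 1.2226 2->0
final: 0 -8.6387

Mode 2: guard c·x = 6.2130 hit at Δt = 1.2226 (t = 1.2226), x⁻ = (-6.2130) → reset → x⁺ = (-6.9401), jump to mode 0
Mode 0: flow for 0.7906 to horizon, guard not reached → x = (-8.6387)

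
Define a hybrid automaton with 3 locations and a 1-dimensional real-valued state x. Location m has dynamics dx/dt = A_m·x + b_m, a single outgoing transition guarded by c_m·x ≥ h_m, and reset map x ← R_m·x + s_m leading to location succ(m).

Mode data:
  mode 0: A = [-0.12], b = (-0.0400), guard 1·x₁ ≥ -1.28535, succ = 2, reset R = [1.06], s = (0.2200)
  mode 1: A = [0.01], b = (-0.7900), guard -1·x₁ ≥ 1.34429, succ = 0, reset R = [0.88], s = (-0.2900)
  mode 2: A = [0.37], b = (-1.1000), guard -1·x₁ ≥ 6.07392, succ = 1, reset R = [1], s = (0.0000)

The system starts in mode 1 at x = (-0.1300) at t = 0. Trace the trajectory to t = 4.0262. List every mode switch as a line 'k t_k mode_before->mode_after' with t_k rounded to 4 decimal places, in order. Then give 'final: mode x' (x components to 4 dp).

Mode 1: guard c·x = 1.3443 hit at Δt = 1.5229 (t = 1.5229), x⁻ = (-1.3443) → reset → x⁺ = (-1.4730), jump to mode 0
Mode 0: guard c·x = -1.2853 hit at Δt = 1.4991 (t = 3.0220), x⁻ = (-1.2853) → reset → x⁺ = (-1.1425), jump to mode 2
Mode 2: flow for 1.0042 to horizon, guard not reached → x = (-2.9945)

1 1.5229 1->0
2 3.0220 0->2
final: 2 -2.9945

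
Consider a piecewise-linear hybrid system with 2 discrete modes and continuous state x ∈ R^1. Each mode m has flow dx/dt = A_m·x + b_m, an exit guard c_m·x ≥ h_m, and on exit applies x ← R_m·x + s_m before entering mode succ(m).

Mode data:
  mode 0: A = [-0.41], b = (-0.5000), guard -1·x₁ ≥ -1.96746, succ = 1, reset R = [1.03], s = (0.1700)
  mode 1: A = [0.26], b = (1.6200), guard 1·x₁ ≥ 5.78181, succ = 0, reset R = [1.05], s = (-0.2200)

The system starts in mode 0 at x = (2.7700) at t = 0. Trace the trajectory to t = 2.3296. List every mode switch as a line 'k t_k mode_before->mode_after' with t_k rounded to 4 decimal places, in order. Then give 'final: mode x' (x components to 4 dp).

Mode 0: guard c·x = -1.9675 hit at Δt = 0.5478 (t = 0.5478), x⁻ = (1.9675) → reset → x⁺ = (2.1965), jump to mode 1
Mode 1: guard c·x = 5.7818 hit at Δt = 1.3634 (t = 1.9112), x⁻ = (5.7818) → reset → x⁺ = (5.8509), jump to mode 0
Mode 0: flow for 0.4184 to horizon, guard not reached → x = (4.7363)

1 0.5478 0->1
2 1.9112 1->0
final: 0 4.7363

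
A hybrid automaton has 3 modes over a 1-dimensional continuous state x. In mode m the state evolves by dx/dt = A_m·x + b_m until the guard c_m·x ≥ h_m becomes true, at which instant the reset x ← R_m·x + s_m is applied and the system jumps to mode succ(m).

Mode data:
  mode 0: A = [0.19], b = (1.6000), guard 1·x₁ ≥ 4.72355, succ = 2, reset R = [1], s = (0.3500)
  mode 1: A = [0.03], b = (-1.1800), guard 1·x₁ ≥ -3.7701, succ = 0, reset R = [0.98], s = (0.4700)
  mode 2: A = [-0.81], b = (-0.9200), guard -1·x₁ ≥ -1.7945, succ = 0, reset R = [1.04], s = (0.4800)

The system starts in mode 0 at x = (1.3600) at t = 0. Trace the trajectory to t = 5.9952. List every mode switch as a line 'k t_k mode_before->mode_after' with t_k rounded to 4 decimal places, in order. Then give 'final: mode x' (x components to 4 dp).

1 1.5556 0->2
2 2.4827 2->0
3 3.5327 0->2
4 4.4598 2->0
5 5.5097 0->2
final: 2 3.0548

Mode 0: guard c·x = 4.7236 hit at Δt = 1.5556 (t = 1.5556), x⁻ = (4.7235) → reset → x⁺ = (5.0735), jump to mode 2
Mode 2: guard c·x = -1.7945 hit at Δt = 0.9271 (t = 2.4827), x⁻ = (1.7945) → reset → x⁺ = (2.3463), jump to mode 0
Mode 0: guard c·x = 4.7236 hit at Δt = 1.0500 (t = 3.5327), x⁻ = (4.7236) → reset → x⁺ = (5.0736), jump to mode 2
Mode 2: guard c·x = -1.7945 hit at Δt = 0.9271 (t = 4.4598), x⁻ = (1.7945) → reset → x⁺ = (2.3463), jump to mode 0
Mode 0: guard c·x = 4.7236 hit at Δt = 1.0500 (t = 5.5097), x⁻ = (4.7236) → reset → x⁺ = (5.0736), jump to mode 2
Mode 2: flow for 0.4855 to horizon, guard not reached → x = (3.0548)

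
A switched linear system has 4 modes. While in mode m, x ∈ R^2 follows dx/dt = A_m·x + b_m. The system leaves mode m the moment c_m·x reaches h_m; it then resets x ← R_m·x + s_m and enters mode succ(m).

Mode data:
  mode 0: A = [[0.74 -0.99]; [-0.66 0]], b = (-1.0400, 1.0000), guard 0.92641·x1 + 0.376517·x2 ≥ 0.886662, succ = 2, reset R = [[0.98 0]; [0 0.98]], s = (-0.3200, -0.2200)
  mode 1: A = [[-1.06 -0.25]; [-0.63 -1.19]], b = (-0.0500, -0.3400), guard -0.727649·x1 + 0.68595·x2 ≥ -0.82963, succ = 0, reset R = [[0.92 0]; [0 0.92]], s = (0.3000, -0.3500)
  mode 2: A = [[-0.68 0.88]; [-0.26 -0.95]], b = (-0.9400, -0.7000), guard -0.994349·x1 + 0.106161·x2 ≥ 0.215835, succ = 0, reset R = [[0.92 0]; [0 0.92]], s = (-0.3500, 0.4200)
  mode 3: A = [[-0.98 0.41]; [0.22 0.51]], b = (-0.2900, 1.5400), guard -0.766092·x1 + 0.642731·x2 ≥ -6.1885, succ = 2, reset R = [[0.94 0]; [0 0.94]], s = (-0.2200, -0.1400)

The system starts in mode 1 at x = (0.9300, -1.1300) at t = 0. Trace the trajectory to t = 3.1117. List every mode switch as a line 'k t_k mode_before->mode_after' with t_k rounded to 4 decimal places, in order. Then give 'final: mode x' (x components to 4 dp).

Mode 1: guard c·x = -0.8296 hit at Δt = 1.0161 (t = 1.0161), x⁻ = (0.4256, -0.7580) → reset → x⁺ = (0.6916, -1.0473), jump to mode 0
Mode 0: guard c·x = 0.8867 hit at Δt = 1.1177 (t = 2.1338), x⁻ = (1.2150, -0.6346) → reset → x⁺ = (0.8707, -0.8419), jump to mode 2
Mode 2: guard c·x = 0.2158 hit at Δt = 0.6366 (t = 2.7704), x⁻ = (-0.3043, -0.8167) → reset → x⁺ = (-0.6299, -0.3314), jump to mode 0
Mode 0: flow for 0.3413 to horizon, guard not reached → x = (-1.1827, 0.2080)

1 1.0161 1->0
2 2.1338 0->2
3 2.7704 2->0
final: 0 -1.1827 0.2080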